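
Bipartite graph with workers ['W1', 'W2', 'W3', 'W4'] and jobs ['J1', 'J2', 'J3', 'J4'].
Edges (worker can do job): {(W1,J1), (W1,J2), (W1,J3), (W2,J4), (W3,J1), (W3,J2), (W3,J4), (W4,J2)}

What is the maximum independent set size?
Maximum independent set = 4

By König's theorem:
- Min vertex cover = Max matching = 4
- Max independent set = Total vertices - Min vertex cover
- Max independent set = 8 - 4 = 4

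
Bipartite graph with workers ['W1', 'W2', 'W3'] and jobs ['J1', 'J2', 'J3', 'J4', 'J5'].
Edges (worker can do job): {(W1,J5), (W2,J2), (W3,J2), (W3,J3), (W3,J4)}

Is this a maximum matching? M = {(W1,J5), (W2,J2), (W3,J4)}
Yes, size 3 is maximum

Proposed matching has size 3.
Maximum matching size for this graph: 3.

This is a maximum matching.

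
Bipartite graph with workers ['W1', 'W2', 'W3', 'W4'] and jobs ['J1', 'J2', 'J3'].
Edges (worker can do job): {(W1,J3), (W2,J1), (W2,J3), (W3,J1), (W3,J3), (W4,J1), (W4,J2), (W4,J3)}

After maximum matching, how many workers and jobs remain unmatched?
Unmatched: 1 workers, 0 jobs

Maximum matching size: 3
Workers: 4 total, 3 matched, 1 unmatched
Jobs: 3 total, 3 matched, 0 unmatched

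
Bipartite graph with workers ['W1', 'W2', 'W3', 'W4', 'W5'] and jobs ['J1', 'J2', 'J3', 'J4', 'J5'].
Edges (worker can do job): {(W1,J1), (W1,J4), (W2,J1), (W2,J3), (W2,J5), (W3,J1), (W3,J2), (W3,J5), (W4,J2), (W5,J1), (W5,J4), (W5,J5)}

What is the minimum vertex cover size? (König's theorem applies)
Minimum vertex cover size = 5

By König's theorem: in bipartite graphs,
min vertex cover = max matching = 5

Maximum matching has size 5, so minimum vertex cover also has size 5.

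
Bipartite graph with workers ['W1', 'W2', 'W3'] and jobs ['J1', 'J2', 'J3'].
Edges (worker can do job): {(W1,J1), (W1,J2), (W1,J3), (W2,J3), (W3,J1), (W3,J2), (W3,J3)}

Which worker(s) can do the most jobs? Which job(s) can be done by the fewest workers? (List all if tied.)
Most versatile: W1, W3 (3 jobs); Least covered: J1, J2 (2 workers)

Worker degrees (jobs they can do): W1:3, W2:1, W3:3
Job degrees (workers who can do it): J1:2, J2:2, J3:3

Maximum worker degree is 3, achieved by: W1, W3
Minimum job degree is 2, achieved by: J1, J2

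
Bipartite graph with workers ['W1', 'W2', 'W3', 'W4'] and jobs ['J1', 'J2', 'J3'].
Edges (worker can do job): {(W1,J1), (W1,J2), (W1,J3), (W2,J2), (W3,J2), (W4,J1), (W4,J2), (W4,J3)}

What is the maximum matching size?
Maximum matching size = 3

Maximum matching: {(W1,J1), (W3,J2), (W4,J3)}
Size: 3

This assigns 3 workers to 3 distinct jobs.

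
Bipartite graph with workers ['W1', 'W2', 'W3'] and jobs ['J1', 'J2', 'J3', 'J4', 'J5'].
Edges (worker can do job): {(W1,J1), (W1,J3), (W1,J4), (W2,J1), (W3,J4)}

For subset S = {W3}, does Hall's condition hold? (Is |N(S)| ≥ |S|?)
Yes: |N(S)| = 1, |S| = 1

Subset S = {W3}
Neighbors N(S) = {J4}

|N(S)| = 1, |S| = 1
Hall's condition: |N(S)| ≥ |S| is satisfied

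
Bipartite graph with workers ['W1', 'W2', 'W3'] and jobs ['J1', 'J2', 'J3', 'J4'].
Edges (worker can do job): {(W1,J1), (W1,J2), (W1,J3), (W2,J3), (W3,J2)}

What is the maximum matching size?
Maximum matching size = 3

Maximum matching: {(W1,J1), (W2,J3), (W3,J2)}
Size: 3

This assigns 3 workers to 3 distinct jobs.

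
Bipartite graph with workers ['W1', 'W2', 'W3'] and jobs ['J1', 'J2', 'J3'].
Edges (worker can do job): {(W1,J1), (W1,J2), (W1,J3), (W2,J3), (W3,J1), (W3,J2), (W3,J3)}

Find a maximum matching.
Matching: {(W1,J1), (W2,J3), (W3,J2)}

Maximum matching (size 3):
  W1 → J1
  W2 → J3
  W3 → J2

Each worker is assigned to at most one job, and each job to at most one worker.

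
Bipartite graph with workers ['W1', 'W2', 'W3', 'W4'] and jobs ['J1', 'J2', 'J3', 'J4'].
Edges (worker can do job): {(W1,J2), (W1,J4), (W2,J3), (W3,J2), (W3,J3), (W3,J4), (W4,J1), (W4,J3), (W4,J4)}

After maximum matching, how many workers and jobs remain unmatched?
Unmatched: 0 workers, 0 jobs

Maximum matching size: 4
Workers: 4 total, 4 matched, 0 unmatched
Jobs: 4 total, 4 matched, 0 unmatched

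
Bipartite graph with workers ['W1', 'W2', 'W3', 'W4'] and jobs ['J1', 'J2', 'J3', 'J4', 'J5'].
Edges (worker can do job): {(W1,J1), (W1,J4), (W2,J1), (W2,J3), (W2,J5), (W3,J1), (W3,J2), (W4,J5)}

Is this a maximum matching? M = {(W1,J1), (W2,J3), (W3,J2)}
No, size 3 is not maximum

Proposed matching has size 3.
Maximum matching size for this graph: 4.

This is NOT maximum - can be improved to size 4.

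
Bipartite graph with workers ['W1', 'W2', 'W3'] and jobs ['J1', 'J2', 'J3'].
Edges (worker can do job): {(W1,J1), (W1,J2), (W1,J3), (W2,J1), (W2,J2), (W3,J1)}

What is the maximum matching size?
Maximum matching size = 3

Maximum matching: {(W1,J3), (W2,J2), (W3,J1)}
Size: 3

This assigns 3 workers to 3 distinct jobs.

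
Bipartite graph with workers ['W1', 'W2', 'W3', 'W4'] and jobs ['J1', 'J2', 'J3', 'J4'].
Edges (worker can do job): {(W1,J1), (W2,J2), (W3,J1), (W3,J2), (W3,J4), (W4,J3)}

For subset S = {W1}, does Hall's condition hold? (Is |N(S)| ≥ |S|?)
Yes: |N(S)| = 1, |S| = 1

Subset S = {W1}
Neighbors N(S) = {J1}

|N(S)| = 1, |S| = 1
Hall's condition: |N(S)| ≥ |S| is satisfied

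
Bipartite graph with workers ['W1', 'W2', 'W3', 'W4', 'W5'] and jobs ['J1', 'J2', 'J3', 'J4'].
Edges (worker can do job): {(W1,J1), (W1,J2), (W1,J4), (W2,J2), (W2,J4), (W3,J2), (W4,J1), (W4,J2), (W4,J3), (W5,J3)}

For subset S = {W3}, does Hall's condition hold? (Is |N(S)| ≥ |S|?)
Yes: |N(S)| = 1, |S| = 1

Subset S = {W3}
Neighbors N(S) = {J2}

|N(S)| = 1, |S| = 1
Hall's condition: |N(S)| ≥ |S| is satisfied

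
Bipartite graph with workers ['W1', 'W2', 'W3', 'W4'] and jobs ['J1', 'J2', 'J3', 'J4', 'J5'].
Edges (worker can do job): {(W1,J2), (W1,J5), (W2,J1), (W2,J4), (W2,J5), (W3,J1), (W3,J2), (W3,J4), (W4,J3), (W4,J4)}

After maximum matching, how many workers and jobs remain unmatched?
Unmatched: 0 workers, 1 jobs

Maximum matching size: 4
Workers: 4 total, 4 matched, 0 unmatched
Jobs: 5 total, 4 matched, 1 unmatched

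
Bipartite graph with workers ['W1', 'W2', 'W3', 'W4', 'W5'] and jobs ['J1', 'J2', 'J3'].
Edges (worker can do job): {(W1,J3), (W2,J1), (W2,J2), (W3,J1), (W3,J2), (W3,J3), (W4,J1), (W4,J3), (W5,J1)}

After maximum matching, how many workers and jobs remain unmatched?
Unmatched: 2 workers, 0 jobs

Maximum matching size: 3
Workers: 5 total, 3 matched, 2 unmatched
Jobs: 3 total, 3 matched, 0 unmatched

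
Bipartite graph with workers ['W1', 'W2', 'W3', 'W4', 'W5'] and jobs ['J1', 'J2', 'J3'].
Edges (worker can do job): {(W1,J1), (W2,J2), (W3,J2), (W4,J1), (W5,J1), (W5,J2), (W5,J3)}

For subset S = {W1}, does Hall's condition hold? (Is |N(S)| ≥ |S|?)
Yes: |N(S)| = 1, |S| = 1

Subset S = {W1}
Neighbors N(S) = {J1}

|N(S)| = 1, |S| = 1
Hall's condition: |N(S)| ≥ |S| is satisfied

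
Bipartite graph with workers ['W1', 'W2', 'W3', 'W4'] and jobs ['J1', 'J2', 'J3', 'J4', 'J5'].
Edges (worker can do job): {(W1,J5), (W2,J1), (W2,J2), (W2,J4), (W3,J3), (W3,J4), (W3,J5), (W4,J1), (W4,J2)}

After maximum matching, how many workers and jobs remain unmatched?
Unmatched: 0 workers, 1 jobs

Maximum matching size: 4
Workers: 4 total, 4 matched, 0 unmatched
Jobs: 5 total, 4 matched, 1 unmatched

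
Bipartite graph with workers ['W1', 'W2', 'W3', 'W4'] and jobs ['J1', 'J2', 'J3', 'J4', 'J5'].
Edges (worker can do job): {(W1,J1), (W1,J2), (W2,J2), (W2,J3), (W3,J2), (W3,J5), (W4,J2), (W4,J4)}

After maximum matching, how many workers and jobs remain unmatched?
Unmatched: 0 workers, 1 jobs

Maximum matching size: 4
Workers: 4 total, 4 matched, 0 unmatched
Jobs: 5 total, 4 matched, 1 unmatched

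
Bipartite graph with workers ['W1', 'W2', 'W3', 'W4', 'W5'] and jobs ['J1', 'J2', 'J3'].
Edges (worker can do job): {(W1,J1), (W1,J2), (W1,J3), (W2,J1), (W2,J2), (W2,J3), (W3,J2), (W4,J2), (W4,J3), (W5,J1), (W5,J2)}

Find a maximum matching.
Matching: {(W3,J2), (W4,J3), (W5,J1)}

Maximum matching (size 3):
  W3 → J2
  W4 → J3
  W5 → J1

Each worker is assigned to at most one job, and each job to at most one worker.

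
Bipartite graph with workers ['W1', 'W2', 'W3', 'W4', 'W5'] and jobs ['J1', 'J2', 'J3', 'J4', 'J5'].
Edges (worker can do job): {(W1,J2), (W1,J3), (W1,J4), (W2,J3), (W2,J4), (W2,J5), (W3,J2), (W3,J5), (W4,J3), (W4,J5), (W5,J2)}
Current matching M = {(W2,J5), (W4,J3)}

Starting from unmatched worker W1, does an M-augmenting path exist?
Yes: W1 → J4

An M-augmenting path alternates non-matching / matching edges, starting and ending at unmatched vertices.
Path: W1 → J4
(J4 is unmatched in M, so the path is augmenting.)
Flipping edges along this path would increase |M| from 2 to 3.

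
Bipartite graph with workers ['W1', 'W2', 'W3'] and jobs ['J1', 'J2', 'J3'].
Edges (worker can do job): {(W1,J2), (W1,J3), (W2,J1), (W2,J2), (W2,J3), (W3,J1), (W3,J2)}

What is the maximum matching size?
Maximum matching size = 3

Maximum matching: {(W1,J3), (W2,J1), (W3,J2)}
Size: 3

This assigns 3 workers to 3 distinct jobs.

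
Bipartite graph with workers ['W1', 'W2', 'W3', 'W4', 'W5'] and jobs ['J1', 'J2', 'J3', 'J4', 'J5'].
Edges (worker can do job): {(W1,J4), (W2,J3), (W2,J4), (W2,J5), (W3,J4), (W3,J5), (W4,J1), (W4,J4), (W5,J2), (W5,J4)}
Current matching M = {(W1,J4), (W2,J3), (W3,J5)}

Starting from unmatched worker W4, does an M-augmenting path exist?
Yes: W4 → J1

An M-augmenting path alternates non-matching / matching edges, starting and ending at unmatched vertices.
Path: W4 → J1
(J1 is unmatched in M, so the path is augmenting.)
Flipping edges along this path would increase |M| from 3 to 4.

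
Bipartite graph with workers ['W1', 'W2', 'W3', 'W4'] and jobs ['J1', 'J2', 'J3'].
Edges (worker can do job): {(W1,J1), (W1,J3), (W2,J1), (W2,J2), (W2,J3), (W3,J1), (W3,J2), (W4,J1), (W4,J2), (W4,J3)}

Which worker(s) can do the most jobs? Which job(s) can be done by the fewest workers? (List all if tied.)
Most versatile: W2, W4 (3 jobs); Least covered: J2, J3 (3 workers)

Worker degrees (jobs they can do): W1:2, W2:3, W3:2, W4:3
Job degrees (workers who can do it): J1:4, J2:3, J3:3

Maximum worker degree is 3, achieved by: W2, W4
Minimum job degree is 3, achieved by: J2, J3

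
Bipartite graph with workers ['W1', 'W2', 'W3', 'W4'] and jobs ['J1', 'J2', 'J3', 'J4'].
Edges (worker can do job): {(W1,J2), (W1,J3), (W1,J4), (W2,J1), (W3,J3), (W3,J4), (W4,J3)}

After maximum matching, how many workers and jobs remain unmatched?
Unmatched: 0 workers, 0 jobs

Maximum matching size: 4
Workers: 4 total, 4 matched, 0 unmatched
Jobs: 4 total, 4 matched, 0 unmatched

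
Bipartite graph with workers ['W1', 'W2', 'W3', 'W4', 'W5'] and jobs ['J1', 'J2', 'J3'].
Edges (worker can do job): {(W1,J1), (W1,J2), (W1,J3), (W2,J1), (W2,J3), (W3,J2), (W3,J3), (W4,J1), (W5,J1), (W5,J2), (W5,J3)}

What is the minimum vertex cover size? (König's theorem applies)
Minimum vertex cover size = 3

By König's theorem: in bipartite graphs,
min vertex cover = max matching = 3

Maximum matching has size 3, so minimum vertex cover also has size 3.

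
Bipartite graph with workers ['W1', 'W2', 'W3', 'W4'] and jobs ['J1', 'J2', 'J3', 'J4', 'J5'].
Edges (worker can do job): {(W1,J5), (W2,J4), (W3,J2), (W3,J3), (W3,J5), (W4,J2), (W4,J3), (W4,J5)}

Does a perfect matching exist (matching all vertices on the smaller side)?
Yes, perfect matching exists (size 4)

Perfect matching: {(W1,J5), (W2,J4), (W3,J3), (W4,J2)}
All 4 vertices on the smaller side are matched.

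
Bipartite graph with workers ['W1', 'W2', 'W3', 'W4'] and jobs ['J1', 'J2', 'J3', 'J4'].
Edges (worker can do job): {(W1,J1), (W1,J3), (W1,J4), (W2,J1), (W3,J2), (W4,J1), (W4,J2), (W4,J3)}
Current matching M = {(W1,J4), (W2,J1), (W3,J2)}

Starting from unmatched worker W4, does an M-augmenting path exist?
Yes: W4 → J3

An M-augmenting path alternates non-matching / matching edges, starting and ending at unmatched vertices.
Path: W4 → J3
(J3 is unmatched in M, so the path is augmenting.)
Flipping edges along this path would increase |M| from 3 to 4.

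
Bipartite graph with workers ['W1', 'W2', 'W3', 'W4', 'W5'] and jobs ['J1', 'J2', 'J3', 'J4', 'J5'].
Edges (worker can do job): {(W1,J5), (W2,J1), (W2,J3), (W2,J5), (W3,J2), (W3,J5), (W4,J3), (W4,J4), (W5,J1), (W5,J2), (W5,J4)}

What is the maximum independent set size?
Maximum independent set = 5

By König's theorem:
- Min vertex cover = Max matching = 5
- Max independent set = Total vertices - Min vertex cover
- Max independent set = 10 - 5 = 5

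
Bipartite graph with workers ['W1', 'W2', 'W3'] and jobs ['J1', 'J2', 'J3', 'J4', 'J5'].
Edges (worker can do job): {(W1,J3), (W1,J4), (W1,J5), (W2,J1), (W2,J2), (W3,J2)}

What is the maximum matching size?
Maximum matching size = 3

Maximum matching: {(W1,J5), (W2,J1), (W3,J2)}
Size: 3

This assigns 3 workers to 3 distinct jobs.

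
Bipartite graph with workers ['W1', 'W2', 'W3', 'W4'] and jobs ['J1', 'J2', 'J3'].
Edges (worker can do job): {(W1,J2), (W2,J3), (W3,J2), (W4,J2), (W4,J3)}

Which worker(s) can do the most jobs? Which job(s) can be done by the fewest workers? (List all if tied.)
Most versatile: W4 (2 jobs); Least covered: J1 (0 workers)

Worker degrees (jobs they can do): W1:1, W2:1, W3:1, W4:2
Job degrees (workers who can do it): J1:0, J2:3, J3:2

Maximum worker degree is 2, achieved by: W4
Minimum job degree is 0, achieved by: J1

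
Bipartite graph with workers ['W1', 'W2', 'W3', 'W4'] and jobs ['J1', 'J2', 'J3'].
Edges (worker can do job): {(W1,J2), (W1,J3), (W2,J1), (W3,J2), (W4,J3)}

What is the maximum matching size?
Maximum matching size = 3

Maximum matching: {(W2,J1), (W3,J2), (W4,J3)}
Size: 3

This assigns 3 workers to 3 distinct jobs.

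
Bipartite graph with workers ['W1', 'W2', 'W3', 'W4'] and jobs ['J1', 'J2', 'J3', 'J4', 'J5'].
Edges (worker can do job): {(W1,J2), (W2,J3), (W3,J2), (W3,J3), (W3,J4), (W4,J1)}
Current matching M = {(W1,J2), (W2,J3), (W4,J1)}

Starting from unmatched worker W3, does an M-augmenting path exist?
Yes: W3 → J4

An M-augmenting path alternates non-matching / matching edges, starting and ending at unmatched vertices.
Path: W3 → J4
(J4 is unmatched in M, so the path is augmenting.)
Flipping edges along this path would increase |M| from 3 to 4.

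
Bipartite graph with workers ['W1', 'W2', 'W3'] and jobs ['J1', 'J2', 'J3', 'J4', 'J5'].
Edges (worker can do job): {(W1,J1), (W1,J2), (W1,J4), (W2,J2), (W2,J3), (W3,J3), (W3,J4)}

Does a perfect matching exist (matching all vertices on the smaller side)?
Yes, perfect matching exists (size 3)

Perfect matching: {(W1,J2), (W2,J3), (W3,J4)}
All 3 vertices on the smaller side are matched.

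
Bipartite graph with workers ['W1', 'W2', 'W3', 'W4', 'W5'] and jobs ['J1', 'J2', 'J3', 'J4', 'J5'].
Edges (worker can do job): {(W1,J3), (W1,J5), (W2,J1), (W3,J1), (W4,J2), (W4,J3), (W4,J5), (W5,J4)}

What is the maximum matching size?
Maximum matching size = 4

Maximum matching: {(W1,J3), (W3,J1), (W4,J5), (W5,J4)}
Size: 4

This assigns 4 workers to 4 distinct jobs.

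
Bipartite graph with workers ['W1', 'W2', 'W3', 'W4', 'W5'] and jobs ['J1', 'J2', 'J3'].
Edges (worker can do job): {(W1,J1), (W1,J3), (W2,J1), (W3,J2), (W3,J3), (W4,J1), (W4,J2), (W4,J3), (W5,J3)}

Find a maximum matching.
Matching: {(W3,J2), (W4,J1), (W5,J3)}

Maximum matching (size 3):
  W3 → J2
  W4 → J1
  W5 → J3

Each worker is assigned to at most one job, and each job to at most one worker.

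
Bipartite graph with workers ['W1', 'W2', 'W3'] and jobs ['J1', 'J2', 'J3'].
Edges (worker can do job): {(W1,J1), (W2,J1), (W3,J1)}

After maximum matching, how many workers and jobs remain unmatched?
Unmatched: 2 workers, 2 jobs

Maximum matching size: 1
Workers: 3 total, 1 matched, 2 unmatched
Jobs: 3 total, 1 matched, 2 unmatched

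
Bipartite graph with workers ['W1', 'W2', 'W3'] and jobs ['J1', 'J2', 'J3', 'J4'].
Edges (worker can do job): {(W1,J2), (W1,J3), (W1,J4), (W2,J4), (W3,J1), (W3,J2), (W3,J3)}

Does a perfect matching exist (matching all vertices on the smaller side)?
Yes, perfect matching exists (size 3)

Perfect matching: {(W1,J2), (W2,J4), (W3,J1)}
All 3 vertices on the smaller side are matched.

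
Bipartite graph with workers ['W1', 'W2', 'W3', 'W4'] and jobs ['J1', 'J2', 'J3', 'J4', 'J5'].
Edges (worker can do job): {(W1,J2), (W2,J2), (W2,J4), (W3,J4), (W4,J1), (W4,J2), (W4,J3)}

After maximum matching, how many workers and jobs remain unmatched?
Unmatched: 1 workers, 2 jobs

Maximum matching size: 3
Workers: 4 total, 3 matched, 1 unmatched
Jobs: 5 total, 3 matched, 2 unmatched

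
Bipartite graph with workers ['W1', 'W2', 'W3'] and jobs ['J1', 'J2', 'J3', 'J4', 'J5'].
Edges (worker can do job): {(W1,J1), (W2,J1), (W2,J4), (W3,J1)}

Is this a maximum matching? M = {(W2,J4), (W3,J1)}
Yes, size 2 is maximum

Proposed matching has size 2.
Maximum matching size for this graph: 2.

This is a maximum matching.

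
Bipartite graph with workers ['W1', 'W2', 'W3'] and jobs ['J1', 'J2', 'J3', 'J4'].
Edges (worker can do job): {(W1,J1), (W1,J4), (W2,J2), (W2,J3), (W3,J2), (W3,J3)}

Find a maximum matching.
Matching: {(W1,J1), (W2,J2), (W3,J3)}

Maximum matching (size 3):
  W1 → J1
  W2 → J2
  W3 → J3

Each worker is assigned to at most one job, and each job to at most one worker.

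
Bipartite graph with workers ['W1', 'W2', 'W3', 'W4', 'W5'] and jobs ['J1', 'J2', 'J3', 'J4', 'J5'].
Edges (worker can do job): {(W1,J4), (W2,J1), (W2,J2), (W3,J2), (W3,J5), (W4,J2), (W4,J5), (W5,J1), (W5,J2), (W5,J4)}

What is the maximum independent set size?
Maximum independent set = 6

By König's theorem:
- Min vertex cover = Max matching = 4
- Max independent set = Total vertices - Min vertex cover
- Max independent set = 10 - 4 = 6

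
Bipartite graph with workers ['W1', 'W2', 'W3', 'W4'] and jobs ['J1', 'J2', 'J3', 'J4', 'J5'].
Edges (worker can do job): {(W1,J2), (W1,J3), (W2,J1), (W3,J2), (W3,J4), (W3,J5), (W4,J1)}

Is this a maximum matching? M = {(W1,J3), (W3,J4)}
No, size 2 is not maximum

Proposed matching has size 2.
Maximum matching size for this graph: 3.

This is NOT maximum - can be improved to size 3.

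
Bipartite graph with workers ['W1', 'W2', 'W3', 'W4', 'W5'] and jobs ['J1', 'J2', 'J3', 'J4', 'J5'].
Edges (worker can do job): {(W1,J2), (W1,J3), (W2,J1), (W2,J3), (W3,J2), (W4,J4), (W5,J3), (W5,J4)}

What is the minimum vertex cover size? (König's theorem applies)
Minimum vertex cover size = 4

By König's theorem: in bipartite graphs,
min vertex cover = max matching = 4

Maximum matching has size 4, so minimum vertex cover also has size 4.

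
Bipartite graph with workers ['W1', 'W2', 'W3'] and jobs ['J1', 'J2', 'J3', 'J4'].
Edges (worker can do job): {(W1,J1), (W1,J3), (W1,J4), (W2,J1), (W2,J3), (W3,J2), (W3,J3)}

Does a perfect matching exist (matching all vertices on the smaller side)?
Yes, perfect matching exists (size 3)

Perfect matching: {(W1,J1), (W2,J3), (W3,J2)}
All 3 vertices on the smaller side are matched.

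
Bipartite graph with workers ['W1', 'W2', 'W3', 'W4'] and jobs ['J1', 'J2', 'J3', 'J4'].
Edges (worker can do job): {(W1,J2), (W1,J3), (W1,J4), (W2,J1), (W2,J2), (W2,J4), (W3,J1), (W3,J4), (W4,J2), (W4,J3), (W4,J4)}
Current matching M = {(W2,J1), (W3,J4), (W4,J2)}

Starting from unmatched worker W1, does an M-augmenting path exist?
Yes: W1 → J4 → W3 → J1 → W2 → J2 → W4 → J3

An M-augmenting path alternates non-matching / matching edges, starting and ending at unmatched vertices.
Path: W1 → J4 → W3 → J1 → W2 → J2 → W4 → J3
(J3 is unmatched in M, so the path is augmenting.)
Flipping edges along this path would increase |M| from 3 to 4.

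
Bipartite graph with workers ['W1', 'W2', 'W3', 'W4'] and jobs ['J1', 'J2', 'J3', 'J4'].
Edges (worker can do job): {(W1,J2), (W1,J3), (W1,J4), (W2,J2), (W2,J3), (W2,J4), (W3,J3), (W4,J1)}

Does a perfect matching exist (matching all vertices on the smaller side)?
Yes, perfect matching exists (size 4)

Perfect matching: {(W1,J4), (W2,J2), (W3,J3), (W4,J1)}
All 4 vertices on the smaller side are matched.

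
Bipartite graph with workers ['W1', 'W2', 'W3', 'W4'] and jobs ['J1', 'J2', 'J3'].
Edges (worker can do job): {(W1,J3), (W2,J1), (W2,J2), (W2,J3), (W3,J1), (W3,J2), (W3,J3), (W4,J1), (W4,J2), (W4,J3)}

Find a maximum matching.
Matching: {(W1,J3), (W3,J1), (W4,J2)}

Maximum matching (size 3):
  W1 → J3
  W3 → J1
  W4 → J2

Each worker is assigned to at most one job, and each job to at most one worker.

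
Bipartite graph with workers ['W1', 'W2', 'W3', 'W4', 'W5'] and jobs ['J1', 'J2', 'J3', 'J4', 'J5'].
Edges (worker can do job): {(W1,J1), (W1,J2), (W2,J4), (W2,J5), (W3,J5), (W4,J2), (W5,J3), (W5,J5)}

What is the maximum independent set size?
Maximum independent set = 5

By König's theorem:
- Min vertex cover = Max matching = 5
- Max independent set = Total vertices - Min vertex cover
- Max independent set = 10 - 5 = 5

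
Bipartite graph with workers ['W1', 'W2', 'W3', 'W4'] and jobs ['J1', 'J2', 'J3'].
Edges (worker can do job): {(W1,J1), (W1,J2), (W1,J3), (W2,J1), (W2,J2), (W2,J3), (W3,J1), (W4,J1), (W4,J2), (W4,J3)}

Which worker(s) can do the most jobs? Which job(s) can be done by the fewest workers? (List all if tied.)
Most versatile: W1, W2, W4 (3 jobs); Least covered: J2, J3 (3 workers)

Worker degrees (jobs they can do): W1:3, W2:3, W3:1, W4:3
Job degrees (workers who can do it): J1:4, J2:3, J3:3

Maximum worker degree is 3, achieved by: W1, W2, W4
Minimum job degree is 3, achieved by: J2, J3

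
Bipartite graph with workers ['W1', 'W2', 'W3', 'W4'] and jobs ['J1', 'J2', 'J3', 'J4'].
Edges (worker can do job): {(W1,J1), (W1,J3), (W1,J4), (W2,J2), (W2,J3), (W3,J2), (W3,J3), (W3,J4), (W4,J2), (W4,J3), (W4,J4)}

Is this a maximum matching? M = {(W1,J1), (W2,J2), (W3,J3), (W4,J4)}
Yes, size 4 is maximum

Proposed matching has size 4.
Maximum matching size for this graph: 4.

This is a maximum matching.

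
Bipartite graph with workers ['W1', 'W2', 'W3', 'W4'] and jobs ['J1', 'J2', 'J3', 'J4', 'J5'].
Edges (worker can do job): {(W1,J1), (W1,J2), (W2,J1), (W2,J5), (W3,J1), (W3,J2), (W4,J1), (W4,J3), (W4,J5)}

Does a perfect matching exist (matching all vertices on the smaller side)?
Yes, perfect matching exists (size 4)

Perfect matching: {(W1,J1), (W2,J5), (W3,J2), (W4,J3)}
All 4 vertices on the smaller side are matched.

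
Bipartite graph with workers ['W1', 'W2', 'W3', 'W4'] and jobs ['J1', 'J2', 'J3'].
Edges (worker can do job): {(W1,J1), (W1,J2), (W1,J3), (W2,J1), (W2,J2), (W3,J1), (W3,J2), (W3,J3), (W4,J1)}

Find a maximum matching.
Matching: {(W1,J3), (W3,J2), (W4,J1)}

Maximum matching (size 3):
  W1 → J3
  W3 → J2
  W4 → J1

Each worker is assigned to at most one job, and each job to at most one worker.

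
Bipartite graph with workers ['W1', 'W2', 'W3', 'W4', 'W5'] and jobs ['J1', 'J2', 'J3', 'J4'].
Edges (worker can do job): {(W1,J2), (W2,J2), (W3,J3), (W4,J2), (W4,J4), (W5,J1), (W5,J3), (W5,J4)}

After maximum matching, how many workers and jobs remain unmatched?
Unmatched: 1 workers, 0 jobs

Maximum matching size: 4
Workers: 5 total, 4 matched, 1 unmatched
Jobs: 4 total, 4 matched, 0 unmatched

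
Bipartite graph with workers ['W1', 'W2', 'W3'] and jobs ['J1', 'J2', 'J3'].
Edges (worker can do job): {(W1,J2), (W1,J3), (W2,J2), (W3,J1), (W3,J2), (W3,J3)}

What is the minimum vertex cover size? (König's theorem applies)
Minimum vertex cover size = 3

By König's theorem: in bipartite graphs,
min vertex cover = max matching = 3

Maximum matching has size 3, so minimum vertex cover also has size 3.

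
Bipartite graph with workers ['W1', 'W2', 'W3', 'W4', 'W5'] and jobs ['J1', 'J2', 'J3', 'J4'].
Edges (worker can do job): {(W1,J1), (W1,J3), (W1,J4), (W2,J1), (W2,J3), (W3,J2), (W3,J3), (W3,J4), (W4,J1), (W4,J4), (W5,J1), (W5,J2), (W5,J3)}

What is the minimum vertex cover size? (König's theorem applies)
Minimum vertex cover size = 4

By König's theorem: in bipartite graphs,
min vertex cover = max matching = 4

Maximum matching has size 4, so minimum vertex cover also has size 4.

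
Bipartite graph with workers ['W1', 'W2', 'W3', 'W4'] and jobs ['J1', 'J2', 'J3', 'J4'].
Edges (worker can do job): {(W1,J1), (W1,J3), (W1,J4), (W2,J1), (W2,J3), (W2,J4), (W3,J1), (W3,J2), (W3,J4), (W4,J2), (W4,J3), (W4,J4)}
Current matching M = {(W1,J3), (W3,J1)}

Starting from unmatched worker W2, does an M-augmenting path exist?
Yes: W2 → J3 → W1 → J4

An M-augmenting path alternates non-matching / matching edges, starting and ending at unmatched vertices.
Path: W2 → J3 → W1 → J4
(J4 is unmatched in M, so the path is augmenting.)
Flipping edges along this path would increase |M| from 2 to 3.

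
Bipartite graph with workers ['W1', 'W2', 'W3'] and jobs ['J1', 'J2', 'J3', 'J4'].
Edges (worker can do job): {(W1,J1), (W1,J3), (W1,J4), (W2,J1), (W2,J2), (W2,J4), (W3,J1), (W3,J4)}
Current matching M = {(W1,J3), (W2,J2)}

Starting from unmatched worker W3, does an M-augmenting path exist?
Yes: W3 → J4

An M-augmenting path alternates non-matching / matching edges, starting and ending at unmatched vertices.
Path: W3 → J4
(J4 is unmatched in M, so the path is augmenting.)
Flipping edges along this path would increase |M| from 2 to 3.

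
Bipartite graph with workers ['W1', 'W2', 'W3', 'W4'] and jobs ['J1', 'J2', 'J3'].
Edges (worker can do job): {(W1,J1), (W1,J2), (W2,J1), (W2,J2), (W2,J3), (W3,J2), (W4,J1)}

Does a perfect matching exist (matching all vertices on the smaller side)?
Yes, perfect matching exists (size 3)

Perfect matching: {(W2,J3), (W3,J2), (W4,J1)}
All 3 vertices on the smaller side are matched.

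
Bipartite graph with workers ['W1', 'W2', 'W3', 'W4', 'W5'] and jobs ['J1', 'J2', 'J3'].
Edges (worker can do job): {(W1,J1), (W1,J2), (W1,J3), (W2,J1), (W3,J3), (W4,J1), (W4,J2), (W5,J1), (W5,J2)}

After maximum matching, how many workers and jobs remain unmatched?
Unmatched: 2 workers, 0 jobs

Maximum matching size: 3
Workers: 5 total, 3 matched, 2 unmatched
Jobs: 3 total, 3 matched, 0 unmatched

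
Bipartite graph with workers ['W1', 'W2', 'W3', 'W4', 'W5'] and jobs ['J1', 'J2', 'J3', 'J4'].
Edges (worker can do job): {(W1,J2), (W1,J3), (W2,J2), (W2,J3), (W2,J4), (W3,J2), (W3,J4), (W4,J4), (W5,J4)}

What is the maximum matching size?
Maximum matching size = 3

Maximum matching: {(W1,J3), (W3,J2), (W5,J4)}
Size: 3

This assigns 3 workers to 3 distinct jobs.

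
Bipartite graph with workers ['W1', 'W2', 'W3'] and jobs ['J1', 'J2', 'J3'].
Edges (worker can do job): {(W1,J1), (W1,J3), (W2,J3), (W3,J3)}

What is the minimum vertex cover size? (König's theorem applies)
Minimum vertex cover size = 2

By König's theorem: in bipartite graphs,
min vertex cover = max matching = 2

Maximum matching has size 2, so minimum vertex cover also has size 2.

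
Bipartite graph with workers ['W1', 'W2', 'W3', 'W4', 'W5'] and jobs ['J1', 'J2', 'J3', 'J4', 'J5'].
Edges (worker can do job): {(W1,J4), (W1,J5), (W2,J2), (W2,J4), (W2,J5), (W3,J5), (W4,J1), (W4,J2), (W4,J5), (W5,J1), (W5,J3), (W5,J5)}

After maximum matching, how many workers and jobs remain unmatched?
Unmatched: 0 workers, 0 jobs

Maximum matching size: 5
Workers: 5 total, 5 matched, 0 unmatched
Jobs: 5 total, 5 matched, 0 unmatched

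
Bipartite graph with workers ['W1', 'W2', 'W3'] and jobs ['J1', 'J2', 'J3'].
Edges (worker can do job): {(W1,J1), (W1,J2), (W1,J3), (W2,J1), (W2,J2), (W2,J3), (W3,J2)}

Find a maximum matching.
Matching: {(W1,J3), (W2,J1), (W3,J2)}

Maximum matching (size 3):
  W1 → J3
  W2 → J1
  W3 → J2

Each worker is assigned to at most one job, and each job to at most one worker.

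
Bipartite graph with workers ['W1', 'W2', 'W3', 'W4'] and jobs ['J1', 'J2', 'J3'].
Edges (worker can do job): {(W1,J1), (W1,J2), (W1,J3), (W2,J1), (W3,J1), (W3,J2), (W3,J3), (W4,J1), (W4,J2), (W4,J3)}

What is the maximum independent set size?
Maximum independent set = 4

By König's theorem:
- Min vertex cover = Max matching = 3
- Max independent set = Total vertices - Min vertex cover
- Max independent set = 7 - 3 = 4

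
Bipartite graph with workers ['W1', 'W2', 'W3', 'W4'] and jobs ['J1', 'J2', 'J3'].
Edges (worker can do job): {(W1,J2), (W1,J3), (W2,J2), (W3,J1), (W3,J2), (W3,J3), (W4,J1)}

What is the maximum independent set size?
Maximum independent set = 4

By König's theorem:
- Min vertex cover = Max matching = 3
- Max independent set = Total vertices - Min vertex cover
- Max independent set = 7 - 3 = 4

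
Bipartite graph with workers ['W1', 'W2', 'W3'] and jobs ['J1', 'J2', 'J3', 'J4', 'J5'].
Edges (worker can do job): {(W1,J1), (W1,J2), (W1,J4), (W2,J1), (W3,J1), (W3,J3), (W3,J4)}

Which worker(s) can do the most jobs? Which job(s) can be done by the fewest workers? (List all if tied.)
Most versatile: W1, W3 (3 jobs); Least covered: J5 (0 workers)

Worker degrees (jobs they can do): W1:3, W2:1, W3:3
Job degrees (workers who can do it): J1:3, J2:1, J3:1, J4:2, J5:0

Maximum worker degree is 3, achieved by: W1, W3
Minimum job degree is 0, achieved by: J5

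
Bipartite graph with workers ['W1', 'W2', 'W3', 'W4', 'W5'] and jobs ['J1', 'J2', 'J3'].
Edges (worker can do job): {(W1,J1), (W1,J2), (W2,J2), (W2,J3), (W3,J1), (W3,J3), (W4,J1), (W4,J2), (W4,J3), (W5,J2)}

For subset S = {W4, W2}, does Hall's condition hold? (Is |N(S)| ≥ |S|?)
Yes: |N(S)| = 3, |S| = 2

Subset S = {W4, W2}
Neighbors N(S) = {J1, J2, J3}

|N(S)| = 3, |S| = 2
Hall's condition: |N(S)| ≥ |S| is satisfied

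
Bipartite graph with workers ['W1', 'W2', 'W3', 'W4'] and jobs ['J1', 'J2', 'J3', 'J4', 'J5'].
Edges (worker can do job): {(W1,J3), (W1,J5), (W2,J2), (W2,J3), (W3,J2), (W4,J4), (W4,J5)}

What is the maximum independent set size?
Maximum independent set = 5

By König's theorem:
- Min vertex cover = Max matching = 4
- Max independent set = Total vertices - Min vertex cover
- Max independent set = 9 - 4 = 5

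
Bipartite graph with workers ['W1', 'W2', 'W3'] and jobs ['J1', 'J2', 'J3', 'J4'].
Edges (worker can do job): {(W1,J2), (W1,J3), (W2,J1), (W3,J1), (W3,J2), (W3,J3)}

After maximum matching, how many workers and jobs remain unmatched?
Unmatched: 0 workers, 1 jobs

Maximum matching size: 3
Workers: 3 total, 3 matched, 0 unmatched
Jobs: 4 total, 3 matched, 1 unmatched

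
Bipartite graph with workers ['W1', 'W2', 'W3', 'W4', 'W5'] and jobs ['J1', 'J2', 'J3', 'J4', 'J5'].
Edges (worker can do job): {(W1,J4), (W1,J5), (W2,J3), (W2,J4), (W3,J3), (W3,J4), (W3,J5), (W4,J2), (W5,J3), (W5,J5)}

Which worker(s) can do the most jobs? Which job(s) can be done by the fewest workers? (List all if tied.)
Most versatile: W3 (3 jobs); Least covered: J1 (0 workers)

Worker degrees (jobs they can do): W1:2, W2:2, W3:3, W4:1, W5:2
Job degrees (workers who can do it): J1:0, J2:1, J3:3, J4:3, J5:3

Maximum worker degree is 3, achieved by: W3
Minimum job degree is 0, achieved by: J1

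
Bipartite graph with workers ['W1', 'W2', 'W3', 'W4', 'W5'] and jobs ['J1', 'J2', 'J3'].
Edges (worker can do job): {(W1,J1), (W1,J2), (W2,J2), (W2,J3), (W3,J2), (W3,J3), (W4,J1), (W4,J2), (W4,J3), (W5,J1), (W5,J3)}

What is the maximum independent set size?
Maximum independent set = 5

By König's theorem:
- Min vertex cover = Max matching = 3
- Max independent set = Total vertices - Min vertex cover
- Max independent set = 8 - 3 = 5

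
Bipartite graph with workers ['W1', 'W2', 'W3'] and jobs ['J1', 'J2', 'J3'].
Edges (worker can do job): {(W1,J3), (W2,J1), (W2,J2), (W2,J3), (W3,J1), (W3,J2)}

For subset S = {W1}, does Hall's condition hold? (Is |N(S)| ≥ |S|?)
Yes: |N(S)| = 1, |S| = 1

Subset S = {W1}
Neighbors N(S) = {J3}

|N(S)| = 1, |S| = 1
Hall's condition: |N(S)| ≥ |S| is satisfied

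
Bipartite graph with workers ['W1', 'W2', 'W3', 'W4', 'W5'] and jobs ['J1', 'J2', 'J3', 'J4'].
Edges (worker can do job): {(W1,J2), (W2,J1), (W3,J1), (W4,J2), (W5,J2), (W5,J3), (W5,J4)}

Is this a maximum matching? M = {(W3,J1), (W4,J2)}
No, size 2 is not maximum

Proposed matching has size 2.
Maximum matching size for this graph: 3.

This is NOT maximum - can be improved to size 3.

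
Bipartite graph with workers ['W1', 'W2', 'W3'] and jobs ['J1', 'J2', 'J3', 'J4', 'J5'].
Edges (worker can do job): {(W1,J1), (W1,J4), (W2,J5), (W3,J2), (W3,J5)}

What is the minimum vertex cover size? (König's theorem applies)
Minimum vertex cover size = 3

By König's theorem: in bipartite graphs,
min vertex cover = max matching = 3

Maximum matching has size 3, so minimum vertex cover also has size 3.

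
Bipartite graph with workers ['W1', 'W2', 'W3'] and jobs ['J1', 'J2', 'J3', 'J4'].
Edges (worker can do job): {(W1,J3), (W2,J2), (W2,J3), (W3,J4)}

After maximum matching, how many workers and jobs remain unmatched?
Unmatched: 0 workers, 1 jobs

Maximum matching size: 3
Workers: 3 total, 3 matched, 0 unmatched
Jobs: 4 total, 3 matched, 1 unmatched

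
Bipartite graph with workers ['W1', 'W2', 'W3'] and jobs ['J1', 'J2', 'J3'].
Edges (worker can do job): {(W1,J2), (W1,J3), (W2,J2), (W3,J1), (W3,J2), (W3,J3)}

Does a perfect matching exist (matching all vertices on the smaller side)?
Yes, perfect matching exists (size 3)

Perfect matching: {(W1,J3), (W2,J2), (W3,J1)}
All 3 vertices on the smaller side are matched.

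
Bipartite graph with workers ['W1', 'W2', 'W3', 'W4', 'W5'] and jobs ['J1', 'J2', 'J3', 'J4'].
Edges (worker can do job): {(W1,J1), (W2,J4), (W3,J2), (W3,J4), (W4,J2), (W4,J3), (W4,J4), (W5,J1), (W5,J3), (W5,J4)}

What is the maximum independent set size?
Maximum independent set = 5

By König's theorem:
- Min vertex cover = Max matching = 4
- Max independent set = Total vertices - Min vertex cover
- Max independent set = 9 - 4 = 5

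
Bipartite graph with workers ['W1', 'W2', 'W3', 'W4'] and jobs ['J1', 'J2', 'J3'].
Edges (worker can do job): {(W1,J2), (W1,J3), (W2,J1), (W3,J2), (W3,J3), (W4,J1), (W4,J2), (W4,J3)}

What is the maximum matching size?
Maximum matching size = 3

Maximum matching: {(W1,J2), (W3,J3), (W4,J1)}
Size: 3

This assigns 3 workers to 3 distinct jobs.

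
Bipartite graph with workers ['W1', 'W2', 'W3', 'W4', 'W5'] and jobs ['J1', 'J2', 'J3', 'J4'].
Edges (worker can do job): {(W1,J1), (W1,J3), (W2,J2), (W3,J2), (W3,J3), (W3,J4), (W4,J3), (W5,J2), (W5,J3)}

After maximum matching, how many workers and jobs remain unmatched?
Unmatched: 1 workers, 0 jobs

Maximum matching size: 4
Workers: 5 total, 4 matched, 1 unmatched
Jobs: 4 total, 4 matched, 0 unmatched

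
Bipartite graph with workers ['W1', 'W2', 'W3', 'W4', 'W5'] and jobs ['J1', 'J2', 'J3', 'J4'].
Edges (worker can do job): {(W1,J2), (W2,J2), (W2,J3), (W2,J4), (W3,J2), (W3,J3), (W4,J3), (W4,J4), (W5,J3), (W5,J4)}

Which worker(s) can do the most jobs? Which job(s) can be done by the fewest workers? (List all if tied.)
Most versatile: W2 (3 jobs); Least covered: J1 (0 workers)

Worker degrees (jobs they can do): W1:1, W2:3, W3:2, W4:2, W5:2
Job degrees (workers who can do it): J1:0, J2:3, J3:4, J4:3

Maximum worker degree is 3, achieved by: W2
Minimum job degree is 0, achieved by: J1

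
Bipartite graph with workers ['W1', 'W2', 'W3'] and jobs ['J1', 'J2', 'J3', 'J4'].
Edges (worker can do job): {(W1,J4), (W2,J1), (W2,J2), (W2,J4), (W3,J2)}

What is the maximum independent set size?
Maximum independent set = 4

By König's theorem:
- Min vertex cover = Max matching = 3
- Max independent set = Total vertices - Min vertex cover
- Max independent set = 7 - 3 = 4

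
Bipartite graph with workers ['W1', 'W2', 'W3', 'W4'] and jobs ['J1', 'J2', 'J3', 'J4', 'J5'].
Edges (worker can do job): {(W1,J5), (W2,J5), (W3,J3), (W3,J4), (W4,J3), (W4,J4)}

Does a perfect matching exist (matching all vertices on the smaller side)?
No, maximum matching has size 3 < 4

Maximum matching has size 3, need 4 for perfect matching.
Unmatched workers: ['W2']
Unmatched jobs: ['J2', 'J1']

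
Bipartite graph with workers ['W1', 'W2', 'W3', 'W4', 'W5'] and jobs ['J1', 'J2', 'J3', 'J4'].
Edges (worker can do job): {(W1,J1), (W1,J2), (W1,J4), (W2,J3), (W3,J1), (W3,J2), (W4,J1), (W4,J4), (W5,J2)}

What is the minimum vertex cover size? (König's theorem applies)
Minimum vertex cover size = 4

By König's theorem: in bipartite graphs,
min vertex cover = max matching = 4

Maximum matching has size 4, so minimum vertex cover also has size 4.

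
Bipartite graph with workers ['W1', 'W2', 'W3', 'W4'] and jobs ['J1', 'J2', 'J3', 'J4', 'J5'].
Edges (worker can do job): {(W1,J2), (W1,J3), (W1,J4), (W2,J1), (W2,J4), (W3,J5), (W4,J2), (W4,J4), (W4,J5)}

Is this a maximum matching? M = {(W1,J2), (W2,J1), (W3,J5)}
No, size 3 is not maximum

Proposed matching has size 3.
Maximum matching size for this graph: 4.

This is NOT maximum - can be improved to size 4.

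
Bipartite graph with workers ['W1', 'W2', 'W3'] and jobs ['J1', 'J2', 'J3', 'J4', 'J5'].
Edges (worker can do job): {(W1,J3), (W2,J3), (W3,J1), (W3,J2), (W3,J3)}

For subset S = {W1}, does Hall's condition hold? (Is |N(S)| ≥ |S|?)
Yes: |N(S)| = 1, |S| = 1

Subset S = {W1}
Neighbors N(S) = {J3}

|N(S)| = 1, |S| = 1
Hall's condition: |N(S)| ≥ |S| is satisfied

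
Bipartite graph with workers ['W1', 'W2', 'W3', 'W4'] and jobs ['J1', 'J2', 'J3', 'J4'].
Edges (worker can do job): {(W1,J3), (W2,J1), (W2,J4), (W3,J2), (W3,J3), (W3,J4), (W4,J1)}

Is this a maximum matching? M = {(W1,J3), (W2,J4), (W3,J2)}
No, size 3 is not maximum

Proposed matching has size 3.
Maximum matching size for this graph: 4.

This is NOT maximum - can be improved to size 4.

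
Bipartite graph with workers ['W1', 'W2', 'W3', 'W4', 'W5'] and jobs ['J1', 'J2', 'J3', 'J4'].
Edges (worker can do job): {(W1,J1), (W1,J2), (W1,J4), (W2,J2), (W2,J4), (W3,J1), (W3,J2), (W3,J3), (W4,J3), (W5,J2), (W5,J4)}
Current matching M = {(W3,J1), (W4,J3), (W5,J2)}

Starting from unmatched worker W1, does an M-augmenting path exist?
Yes: W1 → J2 → W5 → J4

An M-augmenting path alternates non-matching / matching edges, starting and ending at unmatched vertices.
Path: W1 → J2 → W5 → J4
(J4 is unmatched in M, so the path is augmenting.)
Flipping edges along this path would increase |M| from 3 to 4.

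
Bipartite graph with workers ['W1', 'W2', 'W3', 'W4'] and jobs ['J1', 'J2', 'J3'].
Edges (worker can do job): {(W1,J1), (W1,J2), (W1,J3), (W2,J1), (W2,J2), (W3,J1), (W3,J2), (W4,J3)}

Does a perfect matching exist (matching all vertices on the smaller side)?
Yes, perfect matching exists (size 3)

Perfect matching: {(W1,J2), (W3,J1), (W4,J3)}
All 3 vertices on the smaller side are matched.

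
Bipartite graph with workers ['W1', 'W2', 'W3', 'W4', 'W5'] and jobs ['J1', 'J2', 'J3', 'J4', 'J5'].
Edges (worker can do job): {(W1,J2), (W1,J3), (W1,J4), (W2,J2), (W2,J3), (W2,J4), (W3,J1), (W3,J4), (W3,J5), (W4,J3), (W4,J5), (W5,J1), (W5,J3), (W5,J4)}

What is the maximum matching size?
Maximum matching size = 5

Maximum matching: {(W1,J2), (W2,J4), (W3,J5), (W4,J3), (W5,J1)}
Size: 5

This assigns 5 workers to 5 distinct jobs.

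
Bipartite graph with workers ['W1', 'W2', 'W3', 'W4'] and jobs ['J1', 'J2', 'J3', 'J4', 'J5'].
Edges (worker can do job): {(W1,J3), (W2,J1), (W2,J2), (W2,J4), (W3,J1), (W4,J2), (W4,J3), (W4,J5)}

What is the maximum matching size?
Maximum matching size = 4

Maximum matching: {(W1,J3), (W2,J2), (W3,J1), (W4,J5)}
Size: 4

This assigns 4 workers to 4 distinct jobs.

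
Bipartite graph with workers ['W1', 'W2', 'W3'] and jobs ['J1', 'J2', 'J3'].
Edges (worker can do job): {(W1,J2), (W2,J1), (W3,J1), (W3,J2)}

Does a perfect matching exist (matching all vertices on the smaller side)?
No, maximum matching has size 2 < 3

Maximum matching has size 2, need 3 for perfect matching.
Unmatched workers: ['W1']
Unmatched jobs: ['J3']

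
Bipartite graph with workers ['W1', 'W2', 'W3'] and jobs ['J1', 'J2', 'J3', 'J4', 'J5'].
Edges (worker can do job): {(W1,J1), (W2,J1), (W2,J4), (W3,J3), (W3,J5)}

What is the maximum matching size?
Maximum matching size = 3

Maximum matching: {(W1,J1), (W2,J4), (W3,J5)}
Size: 3

This assigns 3 workers to 3 distinct jobs.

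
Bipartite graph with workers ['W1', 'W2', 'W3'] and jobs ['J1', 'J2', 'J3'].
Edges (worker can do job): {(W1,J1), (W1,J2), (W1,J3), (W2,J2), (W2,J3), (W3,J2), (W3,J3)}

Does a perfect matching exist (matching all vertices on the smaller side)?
Yes, perfect matching exists (size 3)

Perfect matching: {(W1,J1), (W2,J2), (W3,J3)}
All 3 vertices on the smaller side are matched.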